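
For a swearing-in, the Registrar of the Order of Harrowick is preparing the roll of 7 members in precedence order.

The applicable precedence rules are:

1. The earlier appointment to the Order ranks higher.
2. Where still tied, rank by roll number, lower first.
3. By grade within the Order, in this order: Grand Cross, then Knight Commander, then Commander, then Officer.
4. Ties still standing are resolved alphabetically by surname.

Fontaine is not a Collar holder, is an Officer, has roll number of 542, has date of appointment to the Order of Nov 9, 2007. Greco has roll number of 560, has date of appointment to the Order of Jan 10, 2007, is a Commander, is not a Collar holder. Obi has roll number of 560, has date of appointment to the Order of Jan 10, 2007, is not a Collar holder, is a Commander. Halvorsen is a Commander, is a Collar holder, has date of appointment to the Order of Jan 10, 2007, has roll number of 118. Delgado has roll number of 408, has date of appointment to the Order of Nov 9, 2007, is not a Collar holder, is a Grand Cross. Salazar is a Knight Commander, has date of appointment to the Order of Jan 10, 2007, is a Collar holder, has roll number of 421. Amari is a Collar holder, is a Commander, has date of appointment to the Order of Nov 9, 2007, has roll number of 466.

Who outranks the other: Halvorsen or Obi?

By date of appointment to the Order (earlier first): Halvorsen, Salazar, Greco and Obi (each Jan 10, 2007); then Delgado, Amari and Fontaine (each Nov 9, 2007).
Among Halvorsen, Salazar, Greco and Obi, by roll number (lower first): Halvorsen (118) before Salazar (421) before Greco and Obi (560).
Greco and Obi are each Commander, so the next rule applies.
Among Greco and Obi, alphabetically by surname: Greco before Obi.
Among Delgado, Amari and Fontaine, by roll number (lower first): Delgado (408) before Amari (466) before Fontaine (542).
So Halvorsen takes precedence.

Halvorsen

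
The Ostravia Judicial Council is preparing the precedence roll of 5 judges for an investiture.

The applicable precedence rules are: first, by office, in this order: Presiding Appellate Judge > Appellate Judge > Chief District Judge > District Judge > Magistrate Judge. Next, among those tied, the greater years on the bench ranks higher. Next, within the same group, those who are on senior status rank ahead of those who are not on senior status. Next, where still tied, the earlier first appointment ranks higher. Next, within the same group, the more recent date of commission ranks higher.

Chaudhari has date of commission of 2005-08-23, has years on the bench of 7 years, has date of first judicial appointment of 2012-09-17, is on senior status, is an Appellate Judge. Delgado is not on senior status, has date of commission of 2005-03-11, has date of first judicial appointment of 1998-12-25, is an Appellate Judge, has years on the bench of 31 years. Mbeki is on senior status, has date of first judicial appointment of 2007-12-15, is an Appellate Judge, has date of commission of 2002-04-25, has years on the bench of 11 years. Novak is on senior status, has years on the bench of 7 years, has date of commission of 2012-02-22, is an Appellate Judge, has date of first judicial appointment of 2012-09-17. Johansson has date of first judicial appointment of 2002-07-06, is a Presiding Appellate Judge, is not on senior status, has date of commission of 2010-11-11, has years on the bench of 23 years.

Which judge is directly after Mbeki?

By office: Johansson (Presiding Appellate Judge); then Delgado, Mbeki, Novak and Chaudhari (Appellate Judge).
Among Delgado, Mbeki, Novak and Chaudhari, by years on the bench (higher first): Delgado (31 years) before Mbeki (11 years) before Novak and Chaudhari (7 years).
Novak and Chaudhari are each on senior status, so the next rule applies.
Novak and Chaudhari both have date of first judicial appointment 2012-09-17, so the next rule applies.
Among Novak and Chaudhari, by date of commission (later first): Novak (2012-02-22) before Chaudhari (2005-08-23).
Order: Johansson, Delgado, Mbeki, Novak, Chaudhari.

Novak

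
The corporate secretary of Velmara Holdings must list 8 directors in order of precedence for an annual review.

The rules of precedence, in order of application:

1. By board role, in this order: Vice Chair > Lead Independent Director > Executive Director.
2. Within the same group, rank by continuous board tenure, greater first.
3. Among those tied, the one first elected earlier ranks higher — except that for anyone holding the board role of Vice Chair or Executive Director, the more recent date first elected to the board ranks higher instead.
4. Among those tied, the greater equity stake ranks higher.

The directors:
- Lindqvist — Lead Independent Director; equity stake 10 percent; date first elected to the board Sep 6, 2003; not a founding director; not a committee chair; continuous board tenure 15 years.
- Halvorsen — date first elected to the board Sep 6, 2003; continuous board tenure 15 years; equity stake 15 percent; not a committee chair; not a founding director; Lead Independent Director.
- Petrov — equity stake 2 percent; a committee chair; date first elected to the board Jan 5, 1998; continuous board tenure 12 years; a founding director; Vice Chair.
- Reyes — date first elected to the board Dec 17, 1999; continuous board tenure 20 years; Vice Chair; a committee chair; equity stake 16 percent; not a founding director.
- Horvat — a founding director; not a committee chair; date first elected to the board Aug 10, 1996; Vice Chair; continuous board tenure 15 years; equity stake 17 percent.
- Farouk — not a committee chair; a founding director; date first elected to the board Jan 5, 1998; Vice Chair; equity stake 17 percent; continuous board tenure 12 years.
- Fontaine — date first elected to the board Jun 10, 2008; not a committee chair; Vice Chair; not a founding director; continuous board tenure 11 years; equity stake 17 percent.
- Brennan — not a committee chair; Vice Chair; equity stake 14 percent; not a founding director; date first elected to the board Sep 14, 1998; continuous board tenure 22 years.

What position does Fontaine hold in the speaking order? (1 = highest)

By board role: Brennan, Reyes, Horvat, Farouk, Petrov and Fontaine (Vice Chair); then Halvorsen and Lindqvist (Lead Independent Director).
Among Brennan, Reyes, Horvat, Farouk, Petrov and Fontaine, by continuous board tenure (higher first): Brennan (22 years) before Reyes (20 years) before Horvat (15 years) before Farouk and Petrov (12 years) before Fontaine (11 years).
Farouk and Petrov both have date first elected to the board Jan 5, 1998, so the next rule applies.
Among Farouk and Petrov, by equity stake (higher first): Farouk (17 percent) before Petrov (2 percent).
Halvorsen and Lindqvist both have continuous board tenure 15 years, so the next rule applies.
Halvorsen and Lindqvist both have date first elected to the board Sep 6, 2003, so the next rule applies.
Among Halvorsen and Lindqvist, by equity stake (higher first): Halvorsen (15 percent) before Lindqvist (10 percent).
Order: Brennan, Reyes, Horvat, Farouk, Petrov, Fontaine, Halvorsen, Lindqvist. So position 6.

6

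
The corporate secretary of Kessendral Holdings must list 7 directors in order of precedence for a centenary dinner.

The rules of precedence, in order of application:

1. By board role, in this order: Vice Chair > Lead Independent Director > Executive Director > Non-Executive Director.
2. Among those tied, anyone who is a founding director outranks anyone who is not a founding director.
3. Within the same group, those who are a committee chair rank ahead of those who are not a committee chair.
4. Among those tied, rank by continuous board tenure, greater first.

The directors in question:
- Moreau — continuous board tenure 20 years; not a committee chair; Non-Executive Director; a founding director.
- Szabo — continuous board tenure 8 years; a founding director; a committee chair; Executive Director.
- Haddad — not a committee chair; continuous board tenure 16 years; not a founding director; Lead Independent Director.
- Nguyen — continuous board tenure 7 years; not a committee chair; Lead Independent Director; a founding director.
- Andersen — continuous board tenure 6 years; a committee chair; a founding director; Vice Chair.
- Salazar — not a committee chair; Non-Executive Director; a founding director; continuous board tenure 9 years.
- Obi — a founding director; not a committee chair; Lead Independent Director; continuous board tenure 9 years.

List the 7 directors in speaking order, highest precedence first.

By board role: Andersen (Vice Chair); then Obi, Nguyen and Haddad (Lead Independent Director); then Szabo (Executive Director); then Moreau and Salazar (Non-Executive Director).
Among Obi, Nguyen and Haddad, a founding director before not a founding director: Obi and Nguyen (a founding director) before Haddad (not a founding director).
Obi and Nguyen are each not a committee chair, so the next rule applies.
Among Obi and Nguyen, by continuous board tenure (higher first): Obi (9 years) before Nguyen (7 years).
Moreau and Salazar are each a founding director, so the next rule applies.
Moreau and Salazar are each not a committee chair, so the next rule applies.
Among Moreau and Salazar, by continuous board tenure (higher first): Moreau (20 years) before Salazar (9 years).
Full order: Andersen, Obi, Nguyen, Haddad, Szabo, Moreau, Salazar.

Andersen, Obi, Nguyen, Haddad, Szabo, Moreau, Salazar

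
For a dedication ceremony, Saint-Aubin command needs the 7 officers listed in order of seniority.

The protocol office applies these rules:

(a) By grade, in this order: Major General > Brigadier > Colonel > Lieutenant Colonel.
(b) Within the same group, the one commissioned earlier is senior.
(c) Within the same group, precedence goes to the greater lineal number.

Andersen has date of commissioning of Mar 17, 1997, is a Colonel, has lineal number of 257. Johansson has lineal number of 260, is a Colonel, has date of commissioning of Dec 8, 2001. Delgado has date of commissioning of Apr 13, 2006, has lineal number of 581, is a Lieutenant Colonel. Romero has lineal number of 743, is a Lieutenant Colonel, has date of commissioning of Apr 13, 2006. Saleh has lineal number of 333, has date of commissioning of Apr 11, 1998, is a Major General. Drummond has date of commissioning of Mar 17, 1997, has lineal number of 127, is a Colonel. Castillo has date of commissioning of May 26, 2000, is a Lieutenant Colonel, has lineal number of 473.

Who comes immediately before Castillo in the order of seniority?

By grade: Saleh (Major General); then Andersen, Drummond and Johansson (Colonel); then Castillo, Romero and Delgado (Lieutenant Colonel).
Among Andersen, Drummond and Johansson, by date of commissioning (earlier first): Andersen and Drummond (Mar 17, 1997) before Johansson (Dec 8, 2001).
Among Andersen and Drummond, by lineal number (higher first): Andersen (257) before Drummond (127).
Among Castillo, Romero and Delgado, by date of commissioning (earlier first): Castillo (May 26, 2000) before Romero and Delgado (Apr 13, 2006).
Among Romero and Delgado, by lineal number (higher first): Romero (743) before Delgado (581).
Order: Saleh, Andersen, Drummond, Johansson, Castillo, Romero, Delgado.

Johansson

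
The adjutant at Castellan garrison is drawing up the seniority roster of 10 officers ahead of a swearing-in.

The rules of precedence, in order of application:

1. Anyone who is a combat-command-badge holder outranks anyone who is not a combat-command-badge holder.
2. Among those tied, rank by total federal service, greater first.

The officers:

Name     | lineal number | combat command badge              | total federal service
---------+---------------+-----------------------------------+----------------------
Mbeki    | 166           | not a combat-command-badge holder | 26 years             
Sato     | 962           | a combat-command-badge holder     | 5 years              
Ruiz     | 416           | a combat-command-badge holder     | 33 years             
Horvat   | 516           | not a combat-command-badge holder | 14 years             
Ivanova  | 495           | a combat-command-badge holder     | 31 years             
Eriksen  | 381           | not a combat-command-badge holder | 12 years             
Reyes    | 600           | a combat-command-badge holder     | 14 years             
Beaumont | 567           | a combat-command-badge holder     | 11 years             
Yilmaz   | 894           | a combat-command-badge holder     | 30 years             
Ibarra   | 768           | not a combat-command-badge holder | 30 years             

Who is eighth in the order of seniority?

Mbeki

By the first rule: Ruiz, Ivanova, Yilmaz, Reyes, Beaumont and Sato (each a combat-command-badge holder); then Ibarra, Mbeki, Horvat and Eriksen (each not a combat-command-badge holder).
Among Ruiz, Ivanova, Yilmaz, Reyes, Beaumont and Sato, by total federal service (higher first): Ruiz (33 years) before Ivanova (31 years) before Yilmaz (30 years) before Reyes (14 years) before Beaumont (11 years) before Sato (5 years).
Among Ibarra, Mbeki, Horvat and Eriksen, by total federal service (higher first): Ibarra (30 years) before Mbeki (26 years) before Horvat (14 years) before Eriksen (12 years).
Order: Ruiz, Ivanova, Yilmaz, Reyes, Beaumont, Sato, Ibarra, Mbeki, Horvat, Eriksen.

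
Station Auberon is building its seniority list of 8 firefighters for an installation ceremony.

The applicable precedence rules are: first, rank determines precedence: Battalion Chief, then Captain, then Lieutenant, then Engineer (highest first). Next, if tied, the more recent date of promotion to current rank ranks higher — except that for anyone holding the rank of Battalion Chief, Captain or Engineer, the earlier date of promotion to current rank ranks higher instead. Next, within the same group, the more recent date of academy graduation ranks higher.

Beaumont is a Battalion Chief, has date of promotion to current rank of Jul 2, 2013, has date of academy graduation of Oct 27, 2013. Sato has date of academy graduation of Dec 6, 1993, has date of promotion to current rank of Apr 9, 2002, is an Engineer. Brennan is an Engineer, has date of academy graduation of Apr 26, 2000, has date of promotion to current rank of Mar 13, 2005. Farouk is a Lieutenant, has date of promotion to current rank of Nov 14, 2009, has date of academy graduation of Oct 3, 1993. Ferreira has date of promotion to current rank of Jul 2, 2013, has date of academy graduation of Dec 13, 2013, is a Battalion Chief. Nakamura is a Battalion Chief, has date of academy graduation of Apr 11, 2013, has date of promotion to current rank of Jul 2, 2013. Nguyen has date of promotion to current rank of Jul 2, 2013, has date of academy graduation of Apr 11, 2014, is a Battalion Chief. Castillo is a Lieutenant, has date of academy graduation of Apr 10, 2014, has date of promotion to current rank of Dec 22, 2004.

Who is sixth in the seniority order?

By rank: Nguyen, Ferreira, Beaumont and Nakamura (Battalion Chief); then Farouk and Castillo (Lieutenant); then Sato and Brennan (Engineer).
Nguyen, Ferreira, Beaumont and Nakamura all have date of promotion to current rank Jul 2, 2013, so the next rule applies.
Among Nguyen, Ferreira, Beaumont and Nakamura, by date of academy graduation (later first): Nguyen (Apr 11, 2014) before Ferreira (Dec 13, 2013) before Beaumont (Oct 27, 2013) before Nakamura (Apr 11, 2013).
Among Farouk and Castillo, by date of promotion to current rank (later first): Farouk (Nov 14, 2009) before Castillo (Dec 22, 2004).
Among Sato and Brennan, by date of promotion to current rank (earlier first) (reversed rule for this group): Sato (Apr 9, 2002) before Brennan (Mar 13, 2005).
Order: Nguyen, Ferreira, Beaumont, Nakamura, Farouk, Castillo, Sato, Brennan.

Castillo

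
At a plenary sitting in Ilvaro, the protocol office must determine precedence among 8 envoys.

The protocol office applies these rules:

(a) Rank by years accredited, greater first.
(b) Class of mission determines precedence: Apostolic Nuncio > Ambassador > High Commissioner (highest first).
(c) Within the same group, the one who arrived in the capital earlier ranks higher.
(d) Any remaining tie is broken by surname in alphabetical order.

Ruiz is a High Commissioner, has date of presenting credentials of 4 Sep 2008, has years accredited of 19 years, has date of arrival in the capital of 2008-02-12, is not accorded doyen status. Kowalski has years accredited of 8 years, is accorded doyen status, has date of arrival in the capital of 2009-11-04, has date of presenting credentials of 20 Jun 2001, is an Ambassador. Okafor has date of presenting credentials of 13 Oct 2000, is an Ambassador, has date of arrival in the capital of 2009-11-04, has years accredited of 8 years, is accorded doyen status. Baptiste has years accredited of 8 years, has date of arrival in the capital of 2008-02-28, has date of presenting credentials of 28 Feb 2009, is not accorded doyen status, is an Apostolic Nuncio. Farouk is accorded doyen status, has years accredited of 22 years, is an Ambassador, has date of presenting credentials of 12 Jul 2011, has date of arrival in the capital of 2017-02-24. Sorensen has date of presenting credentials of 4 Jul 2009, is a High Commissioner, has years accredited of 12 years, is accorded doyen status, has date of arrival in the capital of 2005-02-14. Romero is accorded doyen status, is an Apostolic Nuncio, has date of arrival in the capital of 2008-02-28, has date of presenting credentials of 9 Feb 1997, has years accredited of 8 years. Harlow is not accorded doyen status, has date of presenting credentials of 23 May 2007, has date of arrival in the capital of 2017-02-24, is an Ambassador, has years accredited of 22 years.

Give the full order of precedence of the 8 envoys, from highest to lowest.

Farouk, Harlow, Ruiz, Sorensen, Baptiste, Romero, Kowalski, Okafor

By years accredited (higher first): Farouk and Harlow (both 22 years); then Ruiz (19 years); then Sorensen (12 years); then Baptiste, Romero, Kowalski and Okafor (each 8 years).
Farouk and Harlow are each Ambassador, so the next rule applies.
Farouk and Harlow both have date of arrival in the capital 2017-02-24, so the next rule applies.
Among Farouk and Harlow, alphabetically by surname: Farouk before Harlow.
Among Baptiste, Romero, Kowalski and Okafor, by class of mission: Baptiste and Romero (Apostolic Nuncio) before Kowalski and Okafor (Ambassador).
Baptiste and Romero both have date of arrival in the capital 2008-02-28, so the next rule applies.
Among Baptiste and Romero, alphabetically by surname: Baptiste before Romero.
Kowalski and Okafor both have date of arrival in the capital 2009-11-04, so the next rule applies.
Among Kowalski and Okafor, alphabetically by surname: Kowalski before Okafor.
Full order: Farouk, Harlow, Ruiz, Sorensen, Baptiste, Romero, Kowalski, Okafor.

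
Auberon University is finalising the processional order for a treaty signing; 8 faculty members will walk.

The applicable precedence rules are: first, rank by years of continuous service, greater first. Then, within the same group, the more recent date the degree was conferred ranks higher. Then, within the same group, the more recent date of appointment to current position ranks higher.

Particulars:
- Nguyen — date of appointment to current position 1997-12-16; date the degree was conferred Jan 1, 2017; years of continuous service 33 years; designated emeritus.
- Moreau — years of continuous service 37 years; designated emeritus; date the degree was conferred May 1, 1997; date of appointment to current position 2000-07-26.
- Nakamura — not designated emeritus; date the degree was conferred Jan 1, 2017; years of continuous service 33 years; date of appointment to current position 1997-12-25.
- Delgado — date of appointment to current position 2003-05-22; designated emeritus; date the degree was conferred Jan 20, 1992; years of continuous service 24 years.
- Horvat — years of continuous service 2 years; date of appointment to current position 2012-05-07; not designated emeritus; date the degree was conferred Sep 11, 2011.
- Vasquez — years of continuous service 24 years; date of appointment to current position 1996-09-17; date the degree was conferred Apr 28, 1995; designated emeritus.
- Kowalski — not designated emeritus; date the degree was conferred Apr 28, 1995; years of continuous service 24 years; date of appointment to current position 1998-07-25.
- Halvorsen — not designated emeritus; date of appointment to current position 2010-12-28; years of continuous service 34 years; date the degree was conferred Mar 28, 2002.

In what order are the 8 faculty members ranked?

Moreau, Halvorsen, Nakamura, Nguyen, Kowalski, Vasquez, Delgado, Horvat

By years of continuous service (higher first): Moreau (37 years); then Halvorsen (34 years); then Nakamura and Nguyen (both 33 years); then Kowalski, Vasquez and Delgado (each 24 years); then Horvat (2 years).
Nakamura and Nguyen both have date the degree was conferred Jan 1, 2017, so the next rule applies.
Among Nakamura and Nguyen, by date of appointment to current position (later first): Nakamura (1997-12-25) before Nguyen (1997-12-16).
Among Kowalski, Vasquez and Delgado, by date the degree was conferred (later first): Kowalski and Vasquez (Apr 28, 1995) before Delgado (Jan 20, 1992).
Among Kowalski and Vasquez, by date of appointment to current position (later first): Kowalski (1998-07-25) before Vasquez (1996-09-17).
Full order: Moreau, Halvorsen, Nakamura, Nguyen, Kowalski, Vasquez, Delgado, Horvat.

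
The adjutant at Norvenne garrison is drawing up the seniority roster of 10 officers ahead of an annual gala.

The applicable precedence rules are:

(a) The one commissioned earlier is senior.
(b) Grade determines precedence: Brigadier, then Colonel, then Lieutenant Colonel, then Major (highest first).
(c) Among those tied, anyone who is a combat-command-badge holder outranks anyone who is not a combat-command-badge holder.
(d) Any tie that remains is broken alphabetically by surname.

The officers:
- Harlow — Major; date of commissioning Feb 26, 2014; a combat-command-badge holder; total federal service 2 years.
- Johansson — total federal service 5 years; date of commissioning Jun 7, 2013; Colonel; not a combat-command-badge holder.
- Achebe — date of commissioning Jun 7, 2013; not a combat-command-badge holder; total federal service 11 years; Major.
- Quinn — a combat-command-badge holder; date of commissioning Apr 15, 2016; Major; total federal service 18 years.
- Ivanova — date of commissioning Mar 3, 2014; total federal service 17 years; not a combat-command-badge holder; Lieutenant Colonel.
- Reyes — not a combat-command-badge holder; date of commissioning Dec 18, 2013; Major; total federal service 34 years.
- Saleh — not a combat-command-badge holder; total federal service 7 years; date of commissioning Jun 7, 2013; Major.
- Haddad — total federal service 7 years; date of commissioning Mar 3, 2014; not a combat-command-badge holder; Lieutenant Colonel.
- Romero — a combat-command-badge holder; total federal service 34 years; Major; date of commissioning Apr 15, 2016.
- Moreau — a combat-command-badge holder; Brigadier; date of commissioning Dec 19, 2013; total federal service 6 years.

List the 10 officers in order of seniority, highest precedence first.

By date of commissioning (earlier first): Johansson, Achebe and Saleh (each Jun 7, 2013); then Reyes (Dec 18, 2013); then Moreau (Dec 19, 2013); then Harlow (Feb 26, 2014); then Haddad and Ivanova (both Mar 3, 2014); then Quinn and Romero (both Apr 15, 2016).
Among Johansson, Achebe and Saleh, by grade: Johansson (Colonel) before Achebe and Saleh (Major).
Achebe and Saleh are each not a combat-command-badge holder, so the next rule applies.
Among Achebe and Saleh, alphabetically by surname: Achebe before Saleh.
Haddad and Ivanova are each Lieutenant Colonel, so the next rule applies.
Haddad and Ivanova are each not a combat-command-badge holder, so the next rule applies.
Among Haddad and Ivanova, alphabetically by surname: Haddad before Ivanova.
Quinn and Romero are each Major, so the next rule applies.
Quinn and Romero are each a combat-command-badge holder, so the next rule applies.
Among Quinn and Romero, alphabetically by surname: Quinn before Romero.
Full order: Johansson, Achebe, Saleh, Reyes, Moreau, Harlow, Haddad, Ivanova, Quinn, Romero.

Johansson, Achebe, Saleh, Reyes, Moreau, Harlow, Haddad, Ivanova, Quinn, Romero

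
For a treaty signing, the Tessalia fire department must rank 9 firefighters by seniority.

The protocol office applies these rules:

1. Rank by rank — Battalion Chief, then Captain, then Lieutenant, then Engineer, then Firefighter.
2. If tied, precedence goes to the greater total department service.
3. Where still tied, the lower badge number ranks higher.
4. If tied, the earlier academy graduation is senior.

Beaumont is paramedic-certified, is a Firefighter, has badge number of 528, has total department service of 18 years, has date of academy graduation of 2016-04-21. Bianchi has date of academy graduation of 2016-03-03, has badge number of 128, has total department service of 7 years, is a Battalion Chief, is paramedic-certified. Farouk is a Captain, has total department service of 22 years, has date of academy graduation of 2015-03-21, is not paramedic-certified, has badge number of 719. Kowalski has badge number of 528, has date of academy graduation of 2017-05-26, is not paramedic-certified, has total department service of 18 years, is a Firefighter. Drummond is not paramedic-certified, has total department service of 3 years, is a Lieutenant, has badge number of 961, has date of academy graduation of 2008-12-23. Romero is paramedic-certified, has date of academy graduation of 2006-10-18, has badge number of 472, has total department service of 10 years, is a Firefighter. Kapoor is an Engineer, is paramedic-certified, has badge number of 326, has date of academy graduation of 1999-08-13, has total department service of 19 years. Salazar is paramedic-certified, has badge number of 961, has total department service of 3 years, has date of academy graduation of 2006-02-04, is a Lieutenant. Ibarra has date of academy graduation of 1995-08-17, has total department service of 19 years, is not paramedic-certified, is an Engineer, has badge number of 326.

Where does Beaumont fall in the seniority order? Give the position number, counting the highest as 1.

7

By rank: Bianchi (Battalion Chief); then Farouk (Captain); then Salazar and Drummond (Lieutenant); then Ibarra and Kapoor (Engineer); then Beaumont, Kowalski and Romero (Firefighter).
Salazar and Drummond both have total department service 3 years, so the next rule applies.
Salazar and Drummond both have badge number 961, so the next rule applies.
Among Salazar and Drummond, by date of academy graduation (earlier first): Salazar (2006-02-04) before Drummond (2008-12-23).
Ibarra and Kapoor both have total department service 19 years, so the next rule applies.
Ibarra and Kapoor both have badge number 326, so the next rule applies.
Among Ibarra and Kapoor, by date of academy graduation (earlier first): Ibarra (1995-08-17) before Kapoor (1999-08-13).
Among Beaumont, Kowalski and Romero, by total department service (higher first): Beaumont and Kowalski (18 years) before Romero (10 years).
Beaumont and Kowalski both have badge number 528, so the next rule applies.
Among Beaumont and Kowalski, by date of academy graduation (earlier first): Beaumont (2016-04-21) before Kowalski (2017-05-26).
Order: Bianchi, Farouk, Salazar, Drummond, Ibarra, Kapoor, Beaumont, Kowalski, Romero. So position 7.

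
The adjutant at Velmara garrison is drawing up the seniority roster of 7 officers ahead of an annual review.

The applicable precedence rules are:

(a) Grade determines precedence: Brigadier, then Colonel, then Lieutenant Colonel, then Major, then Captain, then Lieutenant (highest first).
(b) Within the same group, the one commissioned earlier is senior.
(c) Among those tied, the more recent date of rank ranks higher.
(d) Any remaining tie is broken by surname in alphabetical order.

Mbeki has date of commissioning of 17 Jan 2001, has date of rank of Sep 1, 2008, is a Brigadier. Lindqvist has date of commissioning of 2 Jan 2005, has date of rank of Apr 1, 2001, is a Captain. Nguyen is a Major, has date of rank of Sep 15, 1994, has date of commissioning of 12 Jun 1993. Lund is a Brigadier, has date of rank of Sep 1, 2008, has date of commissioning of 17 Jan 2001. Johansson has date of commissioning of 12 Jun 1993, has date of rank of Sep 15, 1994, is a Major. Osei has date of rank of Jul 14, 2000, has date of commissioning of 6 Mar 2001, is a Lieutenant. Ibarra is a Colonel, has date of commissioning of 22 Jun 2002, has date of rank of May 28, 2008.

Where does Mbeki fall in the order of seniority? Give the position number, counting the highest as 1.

2

By grade: Lund and Mbeki (Brigadier); then Ibarra (Colonel); then Johansson and Nguyen (Major); then Lindqvist (Captain); then Osei (Lieutenant).
Lund and Mbeki both have date of commissioning 17 Jan 2001, so the next rule applies.
Lund and Mbeki both have date of rank Sep 1, 2008, so the next rule applies.
Among Lund and Mbeki, alphabetically by surname: Lund before Mbeki.
Johansson and Nguyen both have date of commissioning 12 Jun 1993, so the next rule applies.
Johansson and Nguyen both have date of rank Sep 15, 1994, so the next rule applies.
Among Johansson and Nguyen, alphabetically by surname: Johansson before Nguyen.
Order: Lund, Mbeki, Ibarra, Johansson, Nguyen, Lindqvist, Osei. So position 2.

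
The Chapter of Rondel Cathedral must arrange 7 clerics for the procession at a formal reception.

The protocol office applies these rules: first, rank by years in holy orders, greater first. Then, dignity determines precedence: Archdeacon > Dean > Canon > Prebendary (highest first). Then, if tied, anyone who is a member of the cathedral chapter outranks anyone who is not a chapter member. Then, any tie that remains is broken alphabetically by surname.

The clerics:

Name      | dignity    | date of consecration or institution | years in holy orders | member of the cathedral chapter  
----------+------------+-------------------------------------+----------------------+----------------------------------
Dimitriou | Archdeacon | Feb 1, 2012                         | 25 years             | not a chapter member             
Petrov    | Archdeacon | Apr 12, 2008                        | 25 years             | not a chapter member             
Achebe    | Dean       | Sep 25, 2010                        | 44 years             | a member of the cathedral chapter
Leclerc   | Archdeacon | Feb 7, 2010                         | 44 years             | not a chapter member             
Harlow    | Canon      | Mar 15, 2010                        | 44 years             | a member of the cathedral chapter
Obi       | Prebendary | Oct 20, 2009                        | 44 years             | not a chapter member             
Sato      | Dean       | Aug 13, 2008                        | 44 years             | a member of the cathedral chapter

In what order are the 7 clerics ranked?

By years in holy orders (higher first): Leclerc, Achebe, Sato, Harlow and Obi (each 44 years); then Dimitriou and Petrov (both 25 years).
Among Leclerc, Achebe, Sato, Harlow and Obi, by dignity: Leclerc (Archdeacon) before Achebe and Sato (Dean) before Harlow (Canon) before Obi (Prebendary).
Achebe and Sato are each a member of the cathedral chapter, so the next rule applies.
Among Achebe and Sato, alphabetically by surname: Achebe before Sato.
Dimitriou and Petrov are each Archdeacon, so the next rule applies.
Dimitriou and Petrov are each not a chapter member, so the next rule applies.
Among Dimitriou and Petrov, alphabetically by surname: Dimitriou before Petrov.
Full order: Leclerc, Achebe, Sato, Harlow, Obi, Dimitriou, Petrov.

Leclerc, Achebe, Sato, Harlow, Obi, Dimitriou, Petrov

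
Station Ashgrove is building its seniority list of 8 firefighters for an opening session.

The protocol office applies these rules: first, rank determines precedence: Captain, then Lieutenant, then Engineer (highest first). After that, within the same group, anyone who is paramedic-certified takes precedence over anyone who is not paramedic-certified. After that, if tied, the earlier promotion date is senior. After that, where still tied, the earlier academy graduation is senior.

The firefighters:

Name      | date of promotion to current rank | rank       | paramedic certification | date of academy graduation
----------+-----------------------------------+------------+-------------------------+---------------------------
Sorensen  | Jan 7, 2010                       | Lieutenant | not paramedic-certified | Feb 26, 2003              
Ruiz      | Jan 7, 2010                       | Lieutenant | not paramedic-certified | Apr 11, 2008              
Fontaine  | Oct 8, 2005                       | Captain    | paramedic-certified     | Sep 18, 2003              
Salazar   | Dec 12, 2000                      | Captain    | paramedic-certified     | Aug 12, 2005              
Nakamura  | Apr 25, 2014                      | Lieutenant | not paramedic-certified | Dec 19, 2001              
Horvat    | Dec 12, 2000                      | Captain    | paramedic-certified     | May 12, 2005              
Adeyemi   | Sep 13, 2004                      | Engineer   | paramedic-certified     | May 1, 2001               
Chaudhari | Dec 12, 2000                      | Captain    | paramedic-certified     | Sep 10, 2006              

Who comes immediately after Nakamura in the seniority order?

Adeyemi

By rank: Horvat, Salazar, Chaudhari and Fontaine (Captain); then Sorensen, Ruiz and Nakamura (Lieutenant); then Adeyemi (Engineer).
Horvat, Salazar, Chaudhari and Fontaine are each paramedic-certified, so the next rule applies.
Among Horvat, Salazar, Chaudhari and Fontaine, by date of promotion to current rank (earlier first): Horvat, Salazar and Chaudhari (Dec 12, 2000) before Fontaine (Oct 8, 2005).
Among Horvat, Salazar and Chaudhari, by date of academy graduation (earlier first): Horvat (May 12, 2005) before Salazar (Aug 12, 2005) before Chaudhari (Sep 10, 2006).
Sorensen, Ruiz and Nakamura are each not paramedic-certified, so the next rule applies.
Among Sorensen, Ruiz and Nakamura, by date of promotion to current rank (earlier first): Sorensen and Ruiz (Jan 7, 2010) before Nakamura (Apr 25, 2014).
Among Sorensen and Ruiz, by date of academy graduation (earlier first): Sorensen (Feb 26, 2003) before Ruiz (Apr 11, 2008).
Order: Horvat, Salazar, Chaudhari, Fontaine, Sorensen, Ruiz, Nakamura, Adeyemi.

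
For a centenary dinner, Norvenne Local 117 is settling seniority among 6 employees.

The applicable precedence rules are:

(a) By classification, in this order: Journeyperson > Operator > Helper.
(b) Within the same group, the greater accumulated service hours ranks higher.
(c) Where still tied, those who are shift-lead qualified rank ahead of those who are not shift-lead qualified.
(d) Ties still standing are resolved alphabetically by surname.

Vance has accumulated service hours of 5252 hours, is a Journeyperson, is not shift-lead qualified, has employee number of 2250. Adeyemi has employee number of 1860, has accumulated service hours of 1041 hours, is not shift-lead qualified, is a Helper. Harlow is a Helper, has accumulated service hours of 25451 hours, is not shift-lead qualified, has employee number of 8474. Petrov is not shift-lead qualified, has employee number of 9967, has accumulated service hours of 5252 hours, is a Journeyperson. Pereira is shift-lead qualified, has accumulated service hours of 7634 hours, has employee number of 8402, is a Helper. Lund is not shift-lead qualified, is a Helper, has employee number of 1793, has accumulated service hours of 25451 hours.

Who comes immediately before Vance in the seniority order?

By classification: Petrov and Vance (Journeyperson); then Harlow, Lund, Pereira and Adeyemi (Helper).
Petrov and Vance both have accumulated service hours 5252 hours, so the next rule applies.
Petrov and Vance are each not shift-lead qualified, so the next rule applies.
Among Petrov and Vance, alphabetically by surname: Petrov before Vance.
Among Harlow, Lund, Pereira and Adeyemi, by accumulated service hours (higher first): Harlow and Lund (25451 hours) before Pereira (7634 hours) before Adeyemi (1041 hours).
Harlow and Lund are each not shift-lead qualified, so the next rule applies.
Among Harlow and Lund, alphabetically by surname: Harlow before Lund.
Order: Petrov, Vance, Harlow, Lund, Pereira, Adeyemi.

Petrov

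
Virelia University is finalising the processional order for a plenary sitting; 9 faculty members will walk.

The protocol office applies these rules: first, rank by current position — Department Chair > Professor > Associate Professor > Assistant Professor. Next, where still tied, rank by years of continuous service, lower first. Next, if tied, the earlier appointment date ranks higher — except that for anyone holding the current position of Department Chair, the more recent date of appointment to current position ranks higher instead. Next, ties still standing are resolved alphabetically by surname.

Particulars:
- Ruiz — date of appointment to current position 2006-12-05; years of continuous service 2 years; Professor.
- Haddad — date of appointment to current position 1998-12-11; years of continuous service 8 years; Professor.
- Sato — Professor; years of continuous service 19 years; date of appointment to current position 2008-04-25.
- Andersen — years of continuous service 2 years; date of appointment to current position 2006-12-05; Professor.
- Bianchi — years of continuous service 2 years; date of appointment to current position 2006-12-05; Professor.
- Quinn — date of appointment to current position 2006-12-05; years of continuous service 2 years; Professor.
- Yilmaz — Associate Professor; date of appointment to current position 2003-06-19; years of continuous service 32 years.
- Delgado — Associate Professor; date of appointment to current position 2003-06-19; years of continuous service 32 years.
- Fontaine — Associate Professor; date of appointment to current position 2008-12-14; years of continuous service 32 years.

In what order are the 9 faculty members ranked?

Andersen, Bianchi, Quinn, Ruiz, Haddad, Sato, Delgado, Yilmaz, Fontaine

By current position: Andersen, Bianchi, Quinn, Ruiz, Haddad and Sato (Professor); then Delgado, Yilmaz and Fontaine (Associate Professor).
Among Andersen, Bianchi, Quinn, Ruiz, Haddad and Sato, by years of continuous service (lower first): Andersen, Bianchi, Quinn and Ruiz (2 years) before Haddad (8 years) before Sato (19 years).
Andersen, Bianchi, Quinn and Ruiz all have date of appointment to current position 2006-12-05, so the next rule applies.
Among Andersen, Bianchi, Quinn and Ruiz, alphabetically by surname: Andersen before Bianchi before Quinn before Ruiz.
Delgado, Yilmaz and Fontaine all have years of continuous service 32 years, so the next rule applies.
Among Delgado, Yilmaz and Fontaine, by date of appointment to current position (earlier first): Delgado and Yilmaz (2003-06-19) before Fontaine (2008-12-14).
Among Delgado and Yilmaz, alphabetically by surname: Delgado before Yilmaz.
Full order: Andersen, Bianchi, Quinn, Ruiz, Haddad, Sato, Delgado, Yilmaz, Fontaine.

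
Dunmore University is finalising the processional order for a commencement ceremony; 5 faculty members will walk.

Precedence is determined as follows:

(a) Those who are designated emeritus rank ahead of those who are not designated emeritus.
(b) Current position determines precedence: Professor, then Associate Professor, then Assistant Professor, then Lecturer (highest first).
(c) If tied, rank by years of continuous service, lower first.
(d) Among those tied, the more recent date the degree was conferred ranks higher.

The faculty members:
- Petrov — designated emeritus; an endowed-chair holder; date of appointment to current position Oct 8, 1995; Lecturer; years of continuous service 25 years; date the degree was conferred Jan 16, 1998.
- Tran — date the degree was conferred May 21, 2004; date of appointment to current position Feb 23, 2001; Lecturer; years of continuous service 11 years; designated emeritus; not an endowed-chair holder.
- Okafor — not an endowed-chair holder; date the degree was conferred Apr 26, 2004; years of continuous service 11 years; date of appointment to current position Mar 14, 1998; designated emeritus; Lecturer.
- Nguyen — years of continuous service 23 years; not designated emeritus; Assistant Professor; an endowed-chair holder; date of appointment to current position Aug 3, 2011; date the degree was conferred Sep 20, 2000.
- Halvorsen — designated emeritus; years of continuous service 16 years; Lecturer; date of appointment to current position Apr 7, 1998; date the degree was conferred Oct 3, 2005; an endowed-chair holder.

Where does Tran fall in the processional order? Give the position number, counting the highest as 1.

By the first rule: Tran, Okafor, Halvorsen and Petrov (each designated emeritus); then Nguyen (not designated emeritus).
Tran, Okafor, Halvorsen and Petrov are each Lecturer, so the next rule applies.
Among Tran, Okafor, Halvorsen and Petrov, by years of continuous service (lower first): Tran and Okafor (11 years) before Halvorsen (16 years) before Petrov (25 years).
Among Tran and Okafor, by date the degree was conferred (later first): Tran (May 21, 2004) before Okafor (Apr 26, 2004).
Order: Tran, Okafor, Halvorsen, Petrov, Nguyen. So position 1.

1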